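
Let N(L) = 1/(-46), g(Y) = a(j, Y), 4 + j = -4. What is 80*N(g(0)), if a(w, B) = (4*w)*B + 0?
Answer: -40/23 ≈ -1.7391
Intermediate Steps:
j = -8 (j = -4 - 4 = -8)
a(w, B) = 4*B*w (a(w, B) = 4*B*w + 0 = 4*B*w)
g(Y) = -32*Y (g(Y) = 4*Y*(-8) = -32*Y)
N(L) = -1/46
80*N(g(0)) = 80*(-1/46) = -40/23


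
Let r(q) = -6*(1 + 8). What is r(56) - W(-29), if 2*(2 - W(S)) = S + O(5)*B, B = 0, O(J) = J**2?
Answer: -141/2 ≈ -70.500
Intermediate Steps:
W(S) = 2 - S/2 (W(S) = 2 - (S + 5**2*0)/2 = 2 - (S + 25*0)/2 = 2 - (S + 0)/2 = 2 - S/2)
r(q) = -54 (r(q) = -6*9 = -54)
r(56) - W(-29) = -54 - (2 - 1/2*(-29)) = -54 - (2 + 29/2) = -54 - 1*33/2 = -54 - 33/2 = -141/2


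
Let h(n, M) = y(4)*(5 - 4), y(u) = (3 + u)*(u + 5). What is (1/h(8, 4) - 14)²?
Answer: 776161/3969 ≈ 195.56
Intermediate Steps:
y(u) = (3 + u)*(5 + u)
h(n, M) = 63 (h(n, M) = (15 + 4² + 8*4)*(5 - 4) = (15 + 16 + 32)*1 = 63*1 = 63)
(1/h(8, 4) - 14)² = (1/63 - 14)² = (-881/63)² = 776161/3969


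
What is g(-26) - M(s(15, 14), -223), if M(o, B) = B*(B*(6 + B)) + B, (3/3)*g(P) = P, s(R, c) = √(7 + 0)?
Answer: 10791390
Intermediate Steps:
s(R, c) = √7
g(P) = P
M(o, B) = B + B²*(6 + B) (M(o, B) = B²*(6 + B) + B = B + B²*(6 + B))
g(-26) - M(s(15, 14), -223) = -26 - (-223)*(1 + (-223)² + 6*(-223)) = -26 - (-223)*(1 + 49729 - 1338) = -26 - (-223)*48392 = -26 - 1*(-10791416) = -26 + 10791416 = 10791390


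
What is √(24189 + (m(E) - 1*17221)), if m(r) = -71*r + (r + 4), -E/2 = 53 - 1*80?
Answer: 2*√798 ≈ 56.498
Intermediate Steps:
E = 54 (E = -2*(53 - 1*80) = -2*(53 - 80) = -2*(-27) = 54)
m(r) = 4 - 70*r (m(r) = -71*r + (4 + r) = 4 - 70*r)
√(24189 + (m(E) - 1*17221)) = √(24189 + ((4 - 70*54) - 1*17221)) = √(24189 + ((4 - 3780) - 17221)) = √(24189 + (-3776 - 17221)) = √(24189 - 20997) = √3192 = 2*√798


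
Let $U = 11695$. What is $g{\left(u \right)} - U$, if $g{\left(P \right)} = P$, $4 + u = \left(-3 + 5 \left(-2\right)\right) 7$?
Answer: $-11790$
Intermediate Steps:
$u = -95$ ($u = -4 + \left(-3 + 5 \left(-2\right)\right) 7 = -4 + \left(-3 - 10\right) 7 = -4 - 91 = -95$)
$g{\left(u \right)} - U = -95 - 11695 = -11790$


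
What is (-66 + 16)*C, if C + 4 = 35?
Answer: -1550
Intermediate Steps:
C = 31 (C = -4 + 35 = 31)
(-66 + 16)*C = (-66 + 16)*31 = -50*31 = -1550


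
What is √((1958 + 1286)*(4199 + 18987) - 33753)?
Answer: 7*√1534319 ≈ 8670.7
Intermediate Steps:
√((1958 + 1286)*(4199 + 18987) - 33753) = √(3244*23186 - 33753) = √(75215384 - 33753) = √75181631 = 7*√1534319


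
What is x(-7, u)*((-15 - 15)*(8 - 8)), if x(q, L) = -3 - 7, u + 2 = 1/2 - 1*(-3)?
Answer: 0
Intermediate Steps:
u = 3/2 (u = -2 + (1/2 - 1*(-3)) = -2 + (1*(½) + 3) = -2 + (½ + 3) = -2 + 7/2 = 3/2 ≈ 1.5000)
x(q, L) = -10
x(-7, u)*((-15 - 15)*(8 - 8)) = -10*(-15 - 15)*(8 - 8) = -(-300)*0 = -10*0 = 0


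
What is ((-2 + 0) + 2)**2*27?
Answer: 0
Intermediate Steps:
((-2 + 0) + 2)**2*27 = (-2 + 2)**2*27 = 0**2*27 = 0*27 = 0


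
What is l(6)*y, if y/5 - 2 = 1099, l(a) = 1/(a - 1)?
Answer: 1101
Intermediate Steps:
l(a) = 1/(-1 + a)
y = 5505 (y = 10 + 5*1099 = 10 + 5495 = 5505)
l(6)*y = 5505/(-1 + 6) = 5505/5 = (⅕)*5505 = 1101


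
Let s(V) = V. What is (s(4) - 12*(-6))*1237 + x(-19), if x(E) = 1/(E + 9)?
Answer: 940119/10 ≈ 94012.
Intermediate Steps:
x(E) = 1/(9 + E)
(s(4) - 12*(-6))*1237 + x(-19) = (4 - 12*(-6))*1237 + 1/(9 - 19) = (4 + 72)*1237 + 1/(-10) = 76*1237 - 1/10 = 94012 - 1/10 = 940119/10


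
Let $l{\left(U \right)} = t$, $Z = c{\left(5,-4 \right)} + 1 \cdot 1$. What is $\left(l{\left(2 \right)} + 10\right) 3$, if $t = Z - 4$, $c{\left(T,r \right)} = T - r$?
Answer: $48$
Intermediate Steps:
$Z = 10$ ($Z = \left(5 - -4\right) + 1 \cdot 1 = \left(5 + 4\right) + 1 = 9 + 1 = 10$)
$t = 6$ ($t = 10 - 4 = 6$)
$l{\left(U \right)} = 6$
$\left(l{\left(2 \right)} + 10\right) 3 = \left(6 + 10\right) 3 = 16 \cdot 3 = 48$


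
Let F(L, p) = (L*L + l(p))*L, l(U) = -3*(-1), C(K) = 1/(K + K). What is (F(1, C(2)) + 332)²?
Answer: 112896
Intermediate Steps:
C(K) = 1/(2*K)
l(U) = 3
F(L, p) = L*(3 + L²) (F(L, p) = (L*L + 3)*L = (L² + 3)*L = (3 + L²)*L = L*(3 + L²))
(F(1, C(2)) + 332)² = (1*(3 + 1²) + 332)² = (1*(3 + 1) + 332)² = (1*4 + 332)² = (4 + 332)² = 336² = 112896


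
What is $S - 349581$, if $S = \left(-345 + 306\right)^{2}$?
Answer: $-348060$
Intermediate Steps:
$S = 1521$ ($S = \left(-39\right)^{2} = 1521$)
$S - 349581 = 1521 - 349581 = -348060$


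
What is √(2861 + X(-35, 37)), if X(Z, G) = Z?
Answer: 3*√314 ≈ 53.160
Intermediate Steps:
√(2861 + X(-35, 37)) = √(2861 - 35) = √2826 = 3*√314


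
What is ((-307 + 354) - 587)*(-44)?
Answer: 23760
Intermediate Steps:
((-307 + 354) - 587)*(-44) = (47 - 587)*(-44) = -540*(-44) = 23760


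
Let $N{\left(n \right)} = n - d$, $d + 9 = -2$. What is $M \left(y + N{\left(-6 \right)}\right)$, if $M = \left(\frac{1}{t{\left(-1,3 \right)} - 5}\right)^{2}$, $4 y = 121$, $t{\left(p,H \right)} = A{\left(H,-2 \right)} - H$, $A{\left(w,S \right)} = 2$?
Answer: $\frac{47}{48} \approx 0.97917$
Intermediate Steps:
$d = -11$ ($d = -9 - 2 = -11$)
$N{\left(n \right)} = 11 + n$ ($N{\left(n \right)} = n - -11 = n + 11 = 11 + n$)
$t{\left(p,H \right)} = 2 - H$
$y = \frac{121}{4}$ ($y = \frac{1}{4} \cdot 121 = \frac{121}{4} \approx 30.25$)
$M = \frac{1}{36}$ ($M = \left(\frac{1}{\left(2 - 3\right) - 5}\right)^{2} = \left(\frac{1}{-1 - 5}\right)^{2} = \left(\frac{1}{-6}\right)^{2} = \left(- \frac{1}{6}\right)^{2} = \frac{1}{36} \approx 0.027778$)
$M \left(y + N{\left(-6 \right)}\right) = \frac{\frac{121}{4} + \left(11 - 6\right)}{36} = \frac{\frac{121}{4} + 5}{36} = \frac{1}{36} \cdot \frac{141}{4} = \frac{47}{48}$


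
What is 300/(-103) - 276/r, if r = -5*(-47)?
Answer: -98928/24205 ≈ -4.0871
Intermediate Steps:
r = 235
300/(-103) - 276/r = 300/(-103) - 276/235 = 300*(-1/103) - 276*1/235 = -300/103 - 276/235 = -98928/24205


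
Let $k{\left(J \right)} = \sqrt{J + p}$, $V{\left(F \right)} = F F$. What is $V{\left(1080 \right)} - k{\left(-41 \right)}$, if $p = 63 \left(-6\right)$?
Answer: $1166400 - i \sqrt{419} \approx 1.1664 \cdot 10^{6} - 20.469 i$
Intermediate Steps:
$V{\left(F \right)} = F^{2}$
$p = -378$
$k{\left(J \right)} = \sqrt{-378 + J}$ ($k{\left(J \right)} = \sqrt{J - 378} = \sqrt{-378 + J}$)
$V{\left(1080 \right)} - k{\left(-41 \right)} = 1080^{2} - \sqrt{-378 - 41} = 1166400 - \sqrt{-419} = 1166400 - i \sqrt{419}$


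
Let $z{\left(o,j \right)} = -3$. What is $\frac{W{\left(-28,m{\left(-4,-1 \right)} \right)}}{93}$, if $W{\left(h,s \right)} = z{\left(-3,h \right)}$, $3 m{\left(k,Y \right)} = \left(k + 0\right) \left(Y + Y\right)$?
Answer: $- \frac{1}{31} \approx -0.032258$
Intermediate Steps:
$m{\left(k,Y \right)} = \frac{2 Y k}{3}$ ($m{\left(k,Y \right)} = \frac{\left(k + 0\right) \left(Y + Y\right)}{3} = \frac{k 2 Y}{3} = \frac{2 Y k}{3}$)
$W{\left(h,s \right)} = -3$
$\frac{W{\left(-28,m{\left(-4,-1 \right)} \right)}}{93} = - \frac{3}{93} = \left(-3\right) \frac{1}{93} = - \frac{1}{31}$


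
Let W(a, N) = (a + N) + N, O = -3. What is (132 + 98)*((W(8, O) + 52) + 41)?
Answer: 21850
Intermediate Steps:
W(a, N) = a + 2*N (W(a, N) = (N + a) + N = a + 2*N)
(132 + 98)*((W(8, O) + 52) + 41) = (132 + 98)*(((8 + 2*(-3)) + 52) + 41) = 230*(((8 - 6) + 52) + 41) = 230*((2 + 52) + 41) = 230*(54 + 41) = 230*95 = 21850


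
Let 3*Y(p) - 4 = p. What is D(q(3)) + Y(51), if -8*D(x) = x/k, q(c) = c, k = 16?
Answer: 7031/384 ≈ 18.310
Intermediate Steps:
Y(p) = 4/3 + p/3
D(x) = -x/128 (D(x) = -x/(8*16) = -x/128)
D(q(3)) + Y(51) = -1/128*3 + (4/3 + (⅓)*51) = -3/128 + (4/3 + 17) = -3/128 + 55/3 = 7031/384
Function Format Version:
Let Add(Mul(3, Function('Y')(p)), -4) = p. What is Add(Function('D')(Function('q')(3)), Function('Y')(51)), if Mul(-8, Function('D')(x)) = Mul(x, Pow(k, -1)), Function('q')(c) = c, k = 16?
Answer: Rational(7031, 384) ≈ 18.310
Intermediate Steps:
Function('Y')(p) = Add(Rational(4, 3), Mul(Rational(1, 3), p))
Function('D')(x) = Mul(Rational(-1, 128), x) (Function('D')(x) = Mul(Rational(-1, 8), Mul(x, Pow(16, -1))) = Mul(Rational(-1, 8), Mul(x, Rational(1, 16))) = Mul(Rational(-1, 8), Mul(Rational(1, 16), x)) = Mul(Rational(-1, 128), x))
Add(Function('D')(Function('q')(3)), Function('Y')(51)) = Add(Mul(Rational(-1, 128), 3), Add(Rational(4, 3), Mul(Rational(1, 3), 51))) = Add(Rational(-3, 128), Add(Rational(4, 3), 17)) = Add(Rational(-3, 128), Rational(55, 3)) = Rational(7031, 384)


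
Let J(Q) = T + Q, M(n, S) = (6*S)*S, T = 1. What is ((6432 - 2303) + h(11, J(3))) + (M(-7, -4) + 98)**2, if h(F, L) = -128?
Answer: 41637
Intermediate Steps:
M(n, S) = 6*S**2
J(Q) = 1 + Q
((6432 - 2303) + h(11, J(3))) + (M(-7, -4) + 98)**2 = ((6432 - 2303) - 128) + (6*(-4)**2 + 98)**2 = (4129 - 128) + (6*16 + 98)**2 = 4001 + (96 + 98)**2 = 4001 + 194**2 = 4001 + 37636 = 41637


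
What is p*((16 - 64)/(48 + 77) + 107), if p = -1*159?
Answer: -2118993/125 ≈ -16952.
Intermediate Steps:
p = -159
p*((16 - 64)/(48 + 77) + 107) = -159*((16 - 64)/(48 + 77) + 107) = -159*(-48/125 + 107) = -159*13327/125 = -2118993/125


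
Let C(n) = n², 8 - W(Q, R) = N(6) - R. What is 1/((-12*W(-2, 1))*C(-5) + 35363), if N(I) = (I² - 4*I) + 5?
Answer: 1/37763 ≈ 2.6481e-5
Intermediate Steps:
N(I) = 5 + I² - 4*I
W(Q, R) = -9 + R (W(Q, R) = 8 - ((5 + 6² - 4*6) - R) = 8 - ((5 + 36 - 24) - R) = 8 - (17 - R) = 8 + (-17 + R) = -9 + R)
1/((-12*W(-2, 1))*C(-5) + 35363) = 1/(-12*(-9 + 1)*(-5)² + 35363) = 1/(-12*(-8)*25 + 35363) = 1/(96*25 + 35363) = 1/(2400 + 35363) = 1/37763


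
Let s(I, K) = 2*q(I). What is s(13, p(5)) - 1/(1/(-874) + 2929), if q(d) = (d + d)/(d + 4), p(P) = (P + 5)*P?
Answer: 7829546/2559945 ≈ 3.0585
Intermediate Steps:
p(P) = P*(5 + P) (p(P) = (5 + P)*P = P*(5 + P))
q(d) = 2*d/(4 + d) (q(d) = (2*d)/(4 + d) = 2*d/(4 + d))
s(I, K) = 4*I/(4 + I) (s(I, K) = 2*(2*I/(4 + I)) = 4*I/(4 + I))
s(13, p(5)) - 1/(1/(-874) + 2929) = 4*13/(4 + 13) - 1/(1/(-874) + 2929) = 4*13/17 - 1/(-1/874 + 2929) = 4*13*(1/17) - 1/2559945/874 = 52/17 - 1*874/2559945 = 52/17 - 874/2559945 = 7829546/2559945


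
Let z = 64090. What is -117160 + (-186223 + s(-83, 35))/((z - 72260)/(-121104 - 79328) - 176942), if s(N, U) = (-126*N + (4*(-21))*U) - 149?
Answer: -692503954236152/5910805129 ≈ -1.1716e+5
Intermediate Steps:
s(N, U) = -149 - 126*N - 84*U (s(N, U) = (-126*N - 84*U) - 149 = -149 - 126*N - 84*U)
-117160 + (-186223 + s(-83, 35))/((z - 72260)/(-121104 - 79328) - 176942) = -117160 + (-186223 + (-149 - 126*(-83) - 84*35))/((64090 - 72260)/(-121104 - 79328) - 176942) = -117160 + (-186223 + (-149 + 10458 - 2940))/(-8170/(-200432) - 176942) = -117160 + (-186223 + 7369)/(-8170*(-1/200432) - 176942) = -117160 - 178854/(4085/100216 - 176942) = -117160 - 178854/(-17732415387/100216) = -117160 - 178854*(-100216/17732415387) = -117160 + 5974677488/5910805129 = -692503954236152/5910805129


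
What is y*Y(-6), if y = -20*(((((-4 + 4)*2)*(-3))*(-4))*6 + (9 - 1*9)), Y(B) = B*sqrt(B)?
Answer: 0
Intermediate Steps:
Y(B) = B**(3/2)
y = 0 (y = -20*((((0*2)*(-3))*(-4))*6 + (9 - 9)) = -20*(((0*(-3))*(-4))*6 + 0) = -20*((0*(-4))*6 + 0) = -20*(0*6 + 0) = -20*(0 + 0) = -20*0 = 0)
y*Y(-6) = 0*(-6)**(3/2) = 0*(-6*I*sqrt(6)) = 0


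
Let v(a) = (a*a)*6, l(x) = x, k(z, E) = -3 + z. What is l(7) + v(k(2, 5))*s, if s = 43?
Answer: 265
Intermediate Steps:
v(a) = 6*a² (v(a) = a²*6 = 6*a²)
l(7) + v(k(2, 5))*s = 7 + (6*(-3 + 2)²)*43 = 7 + (6*(-1)²)*43 = 7 + (6*1)*43 = 7 + 6*43 = 7 + 258 = 265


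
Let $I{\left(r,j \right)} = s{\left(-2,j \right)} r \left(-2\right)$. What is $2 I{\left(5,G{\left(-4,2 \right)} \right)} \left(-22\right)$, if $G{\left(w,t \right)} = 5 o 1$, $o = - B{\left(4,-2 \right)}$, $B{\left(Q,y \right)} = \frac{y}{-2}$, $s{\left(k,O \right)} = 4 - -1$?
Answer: $2200$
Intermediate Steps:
$s{\left(k,O \right)} = 5$ ($s{\left(k,O \right)} = 4 + 1 = 5$)
$B{\left(Q,y \right)} = - \frac{y}{2}$ ($B{\left(Q,y \right)} = y \left(- \frac{1}{2}\right) = - \frac{y}{2}$)
$o = -1$ ($o = - \frac{\left(-1\right) \left(-2\right)}{2} = \left(-1\right) 1 = -1$)
$G{\left(w,t \right)} = -5$ ($G{\left(w,t \right)} = 5 \left(-1\right) 1 = \left(-5\right) 1 = -5$)
$I{\left(r,j \right)} = - 10 r$ ($I{\left(r,j \right)} = 5 r \left(-2\right) = - 10 r$)
$2 I{\left(5,G{\left(-4,2 \right)} \right)} \left(-22\right) = 2 \left(\left(-10\right) 5\right) \left(-22\right) = 2 \left(-50\right) \left(-22\right) = \left(-100\right) \left(-22\right) = 2200$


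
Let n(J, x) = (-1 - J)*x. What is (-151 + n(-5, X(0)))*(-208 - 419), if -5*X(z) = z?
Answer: 94677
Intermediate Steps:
X(z) = -z/5
n(J, x) = x*(-1 - J)
(-151 + n(-5, X(0)))*(-208 - 419) = (-151 - (-1/5*0)*(1 - 5))*(-208 - 419) = (-151 - 1*0*(-4))*(-627) = (-151 + 0)*(-627) = -151*(-627) = 94677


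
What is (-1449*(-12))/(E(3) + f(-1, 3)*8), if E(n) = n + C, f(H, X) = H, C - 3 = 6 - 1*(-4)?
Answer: 4347/2 ≈ 2173.5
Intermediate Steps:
C = 13 (C = 3 + (6 - 1*(-4)) = 3 + (6 + 4) = 3 + 10 = 13)
E(n) = 13 + n (E(n) = n + 13 = 13 + n)
(-1449*(-12))/(E(3) + f(-1, 3)*8) = (-1449*(-12))/((13 + 3) - 1*8) = 17388/(16 - 8) = 17388/8 = 17388*(1/8) = 4347/2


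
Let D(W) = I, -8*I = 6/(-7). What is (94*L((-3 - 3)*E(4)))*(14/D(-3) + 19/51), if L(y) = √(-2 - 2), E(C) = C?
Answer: 1256404*I/51 ≈ 24635.0*I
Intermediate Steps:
I = 3/28 (I = -3/(4*(-7)) = -3*(-1)/(4*7) = -⅛*(-6/7) = 3/28 ≈ 0.10714)
D(W) = 3/28
L(y) = 2*I (L(y) = √(-4) = 2*I)
(94*L((-3 - 3)*E(4)))*(14/D(-3) + 19/51) = (94*(2*I))*(14/(3/28) + 19/51) = (188*I)*(14*(28/3) + 19*(1/51)) = (188*I)*(392/3 + 19/51) = (188*I)*(6683/51) = 1256404*I/51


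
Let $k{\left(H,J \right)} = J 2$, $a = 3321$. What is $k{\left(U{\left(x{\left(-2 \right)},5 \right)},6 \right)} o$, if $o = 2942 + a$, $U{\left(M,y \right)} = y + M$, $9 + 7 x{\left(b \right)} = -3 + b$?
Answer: $75156$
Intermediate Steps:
$x{\left(b \right)} = - \frac{12}{7} + \frac{b}{7}$ ($x{\left(b \right)} = - \frac{9}{7} + \frac{-3 + b}{7} = - \frac{9}{7} + \left(- \frac{3}{7} + \frac{b}{7}\right) = - \frac{12}{7} + \frac{b}{7}$)
$U{\left(M,y \right)} = M + y$
$o = 6263$ ($o = 2942 + 3321 = 6263$)
$k{\left(H,J \right)} = 2 J$
$k{\left(U{\left(x{\left(-2 \right)},5 \right)},6 \right)} o = 2 \cdot 6 \cdot 6263 = 12 \cdot 6263 = 75156$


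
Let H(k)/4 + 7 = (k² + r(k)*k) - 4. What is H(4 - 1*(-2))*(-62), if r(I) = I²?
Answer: -59768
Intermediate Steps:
H(k) = -44 + 4*k² + 4*k³ (H(k) = -28 + 4*((k² + k²*k) - 4) = -28 + 4*((k² + k³) - 4) = -28 + 4*(-4 + k² + k³) = -28 + (-16 + 4*k² + 4*k³) = -44 + 4*k² + 4*k³)
H(4 - 1*(-2))*(-62) = (-44 + 4*(4 - 1*(-2))² + 4*(4 - 1*(-2))³)*(-62) = (-44 + 4*(4 + 2)² + 4*(4 + 2)³)*(-62) = (-44 + 4*6² + 4*6³)*(-62) = (-44 + 4*36 + 4*216)*(-62) = (-44 + 144 + 864)*(-62) = 964*(-62) = -59768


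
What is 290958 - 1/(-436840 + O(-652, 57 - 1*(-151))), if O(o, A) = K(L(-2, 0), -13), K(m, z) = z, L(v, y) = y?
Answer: 127105875175/436853 ≈ 2.9096e+5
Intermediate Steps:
O(o, A) = -13
290958 - 1/(-436840 + O(-652, 57 - 1*(-151))) = 290958 - 1/(-436840 - 13) = 290958 - 1/(-436853) = 290958 - 1*(-1/436853) = 290958 + 1/436853 = 127105875175/436853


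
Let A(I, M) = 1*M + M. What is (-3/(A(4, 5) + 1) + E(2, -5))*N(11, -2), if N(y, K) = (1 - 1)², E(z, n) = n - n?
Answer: 0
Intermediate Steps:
E(z, n) = 0
A(I, M) = 2*M (A(I, M) = M + M = 2*M)
N(y, K) = 0 (N(y, K) = 0² = 0)
(-3/(A(4, 5) + 1) + E(2, -5))*N(11, -2) = (-3/(2*5 + 1) + 0)*0 = (-3/(10 + 1) + 0)*0 = (-3/11 + 0)*0 = -3/11*0 = 0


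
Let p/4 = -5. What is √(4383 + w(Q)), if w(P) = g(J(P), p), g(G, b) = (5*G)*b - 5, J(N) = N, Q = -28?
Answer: √7178 ≈ 84.723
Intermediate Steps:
p = -20 (p = 4*(-5) = -20)
g(G, b) = -5 + 5*G*b (g(G, b) = 5*G*b - 5 = -5 + 5*G*b)
w(P) = -5 - 100*P (w(P) = -5 + 5*P*(-20) = -5 - 100*P)
√(4383 + w(Q)) = √(4383 + (-5 - 100*(-28))) = √(4383 + (-5 + 2800)) = √(4383 + 2795) = √7178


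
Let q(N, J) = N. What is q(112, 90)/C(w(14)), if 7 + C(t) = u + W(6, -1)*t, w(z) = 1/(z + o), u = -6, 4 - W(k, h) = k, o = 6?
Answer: -1120/131 ≈ -8.5496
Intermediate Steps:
W(k, h) = 4 - k
w(z) = 1/(6 + z) (w(z) = 1/(z + 6) = 1/(6 + z))
C(t) = -13 - 2*t (C(t) = -7 + (-6 + (4 - 1*6)*t) = -7 + (-6 + (4 - 6)*t) = -7 + (-6 - 2*t) = -13 - 2*t)
q(112, 90)/C(w(14)) = 112/(-13 - 2/(6 + 14)) = 112/(-13 - 2/20) = 112/(-13 - 2*1/20) = 112/(-13 - 1/10) = 112/(-131/10) = 112*(-10/131) = -1120/131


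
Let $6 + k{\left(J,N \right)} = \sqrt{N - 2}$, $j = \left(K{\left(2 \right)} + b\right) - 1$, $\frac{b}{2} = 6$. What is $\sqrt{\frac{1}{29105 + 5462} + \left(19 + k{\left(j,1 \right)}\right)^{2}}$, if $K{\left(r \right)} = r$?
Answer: $\frac{\sqrt{200739452719 + 31066814714 i}}{34567} \approx 13.0 + 1.0 i$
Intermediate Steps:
$b = 12$ ($b = 2 \cdot 6 = 12$)
$j = 13$ ($j = \left(2 + 12\right) - 1 = 14 - 1 = 13$)
$k{\left(J,N \right)} = -6 + \sqrt{-2 + N}$ ($k{\left(J,N \right)} = -6 + \sqrt{N - 2} = -6 + \sqrt{-2 + N}$)
$\sqrt{\frac{1}{29105 + 5462} + \left(19 + k{\left(j,1 \right)}\right)^{2}} = \sqrt{\frac{1}{29105 + 5462} + \left(19 - \left(6 - \sqrt{-2 + 1}\right)\right)^{2}} = \sqrt{\frac{1}{34567} + \left(19 - \left(6 - \sqrt{-1}\right)\right)^{2}} = \sqrt{\frac{1}{34567} + \left(19 - \left(6 - i\right)\right)^{2}} = \sqrt{\frac{1}{34567} + \left(13 + i\right)^{2}}$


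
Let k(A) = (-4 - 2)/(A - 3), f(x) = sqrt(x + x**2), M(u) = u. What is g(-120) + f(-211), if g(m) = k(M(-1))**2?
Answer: 9/4 + sqrt(44310) ≈ 212.75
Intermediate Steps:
k(A) = -6/(-3 + A)
g(m) = 9/4 (g(m) = (-6/(-3 - 1))**2 = (-6/(-4))**2 = (-6*(-1/4))**2 = (3/2)**2 = 9/4)
g(-120) + f(-211) = 9/4 + sqrt(-211*(1 - 211)) = 9/4 + sqrt(-211*(-210)) = 9/4 + sqrt(44310)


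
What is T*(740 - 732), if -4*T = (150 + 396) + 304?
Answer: -1700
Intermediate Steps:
T = -425/2 (T = -((150 + 396) + 304)/4 = -(546 + 304)/4 = -¼*850 = -425/2 ≈ -212.50)
T*(740 - 732) = -425*(740 - 732)/2 = -425/2*8 = -1700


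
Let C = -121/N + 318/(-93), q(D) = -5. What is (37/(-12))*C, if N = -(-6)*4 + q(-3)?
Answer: 213305/7068 ≈ 30.179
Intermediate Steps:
N = 19 (N = -(-6)*4 - 5 = -6*(-4) - 5 = 24 - 5 = 19)
C = -5765/589 (C = -121/19 + 318/(-93) = -121*1/19 + 318*(-1/93) = -121/19 - 106/31 = -5765/589 ≈ -9.7878)
(37/(-12))*C = (37/(-12))*(-5765/589) = (37*(-1/12))*(-5765/589) = -37/12*(-5765/589) = 213305/7068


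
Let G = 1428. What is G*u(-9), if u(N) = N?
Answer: -12852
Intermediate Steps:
G*u(-9) = 1428*(-9) = -12852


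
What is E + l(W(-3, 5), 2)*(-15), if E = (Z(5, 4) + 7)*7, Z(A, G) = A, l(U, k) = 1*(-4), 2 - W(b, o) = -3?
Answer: 144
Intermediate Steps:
W(b, o) = 5 (W(b, o) = 2 - 1*(-3) = 2 + 3 = 5)
l(U, k) = -4
E = 84 (E = (5 + 7)*7 = 12*7 = 84)
E + l(W(-3, 5), 2)*(-15) = 84 - 4*(-15) = 84 + 60 = 144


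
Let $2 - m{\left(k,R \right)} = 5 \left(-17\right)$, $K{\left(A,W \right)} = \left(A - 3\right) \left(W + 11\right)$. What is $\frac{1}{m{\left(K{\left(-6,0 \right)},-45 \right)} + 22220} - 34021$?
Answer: $- \frac{758906446}{22307} \approx -34021.0$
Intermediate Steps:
$K{\left(A,W \right)} = \left(-3 + A\right) \left(11 + W\right)$
$m{\left(k,R \right)} = 87$ ($m{\left(k,R \right)} = 2 - 5 \left(-17\right) = 2 - -85 = 2 + 85 = 87$)
$\frac{1}{m{\left(K{\left(-6,0 \right)},-45 \right)} + 22220} - 34021 = \frac{1}{87 + 22220} - 34021 = \frac{1}{22307} - 34021 = - \frac{758906446}{22307}$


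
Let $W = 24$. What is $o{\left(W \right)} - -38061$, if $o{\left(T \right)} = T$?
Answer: $38085$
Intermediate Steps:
$o{\left(W \right)} - -38061 = 24 - -38061 = 24 + 38061 = 38085$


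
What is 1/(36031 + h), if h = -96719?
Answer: -1/60688 ≈ -1.6478e-5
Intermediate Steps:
1/(36031 + h) = 1/(36031 - 96719) = 1/(-60688) = -1/60688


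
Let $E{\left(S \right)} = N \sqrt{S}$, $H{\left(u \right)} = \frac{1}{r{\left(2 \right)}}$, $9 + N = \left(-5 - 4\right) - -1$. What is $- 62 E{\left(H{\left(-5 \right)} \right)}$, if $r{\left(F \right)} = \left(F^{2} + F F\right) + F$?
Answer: $\frac{527 \sqrt{10}}{5} \approx 333.3$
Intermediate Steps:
$r{\left(F \right)} = F + 2 F^{2}$ ($r{\left(F \right)} = \left(F^{2} + F^{2}\right) + F = 2 F^{2} + F = F + 2 F^{2}$)
$N = -17$ ($N = -9 - 8 = -17$)
$H{\left(u \right)} = \frac{1}{10}$ ($H{\left(u \right)} = \frac{1}{2 \left(1 + 2 \cdot 2\right)} = \frac{1}{2 \left(1 + 4\right)} = \frac{1}{2 \cdot 5} = \frac{1}{10}$)
$E{\left(S \right)} = - 17 \sqrt{S}$
$- 62 E{\left(H{\left(-5 \right)} \right)} = - 62 \left(- \frac{17}{\sqrt{10}}\right) = - 62 \left(- 17 \frac{\sqrt{10}}{10}\right) = - 62 \left(- \frac{17 \sqrt{10}}{10}\right) = \frac{527 \sqrt{10}}{5}$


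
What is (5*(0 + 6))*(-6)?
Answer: -180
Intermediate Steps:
(5*(0 + 6))*(-6) = (5*6)*(-6) = 30*(-6) = -180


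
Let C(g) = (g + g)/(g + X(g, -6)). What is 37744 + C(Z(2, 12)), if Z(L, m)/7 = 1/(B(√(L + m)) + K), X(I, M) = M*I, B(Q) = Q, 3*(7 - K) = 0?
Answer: 188718/5 ≈ 37744.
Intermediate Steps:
K = 7 (K = 7 - ⅓*0 = 7 + 0 = 7)
X(I, M) = I*M
Z(L, m) = 7/(7 + √(L + m)) (Z(L, m) = 7/(√(L + m) + 7) = 7/(7 + √(L + m)))
C(g) = -⅖ (C(g) = (g + g)/(g + g*(-6)) = (2*g)/(g - 6*g) = (2*g)/((-5*g)) = (2*g)*(-1/(5*g)) = -⅖)
37744 + C(Z(2, 12)) = 37744 - ⅖ = 188718/5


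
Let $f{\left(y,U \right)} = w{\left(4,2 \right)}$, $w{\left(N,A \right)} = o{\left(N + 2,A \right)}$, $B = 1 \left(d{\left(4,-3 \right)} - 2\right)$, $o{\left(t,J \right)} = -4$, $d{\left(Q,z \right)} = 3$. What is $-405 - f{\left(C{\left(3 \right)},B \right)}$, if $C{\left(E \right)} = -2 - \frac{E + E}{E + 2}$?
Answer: $-401$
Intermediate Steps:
$C{\left(E \right)} = -2 - \frac{2 E}{2 + E}$
$B = 1$ ($B = 1 \left(3 - 2\right) = 1 \cdot 1 = 1$)
$w{\left(N,A \right)} = -4$
$f{\left(y,U \right)} = -4$
$-405 - f{\left(C{\left(3 \right)},B \right)} = -405 - -4 = -405 + 4 = -401$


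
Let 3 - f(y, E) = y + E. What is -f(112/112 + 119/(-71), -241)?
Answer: -17372/71 ≈ -244.68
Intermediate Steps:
f(y, E) = 3 - E - y (f(y, E) = 3 - (y + E) = 3 - (E + y) = 3 + (-E - y) = 3 - E - y)
-f(112/112 + 119/(-71), -241) = -(3 - 1*(-241) - (112/112 + 119/(-71))) = -(3 + 241 - (112*(1/112) + 119*(-1/71))) = -(3 + 241 - (1 - 119/71)) = -(3 + 241 - 1*(-48/71)) = -(3 + 241 + 48/71) = -1*17372/71 = -17372/71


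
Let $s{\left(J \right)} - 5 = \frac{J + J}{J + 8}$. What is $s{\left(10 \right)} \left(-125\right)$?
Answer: $- \frac{6875}{9} \approx -763.89$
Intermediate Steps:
$s{\left(J \right)} = 5 + \frac{2 J}{8 + J}$ ($s{\left(J \right)} = 5 + \frac{J + J}{J + 8} = 5 + \frac{2 J}{8 + J}$)
$s{\left(10 \right)} \left(-125\right) = \frac{40 + 7 \cdot 10}{8 + 10} \left(-125\right) = \frac{40 + 70}{18} \left(-125\right) = \frac{1}{18} \cdot 110 \left(-125\right) = \frac{55}{9} \left(-125\right) = - \frac{6875}{9}$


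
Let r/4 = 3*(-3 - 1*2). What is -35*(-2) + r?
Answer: 10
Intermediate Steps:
r = -60 (r = 4*(3*(-3 - 1*2)) = 4*(3*(-3 - 2)) = 4*(3*(-5)) = 4*(-15) = -60)
-35*(-2) + r = -35*(-2) - 60 = 70 - 60 = 10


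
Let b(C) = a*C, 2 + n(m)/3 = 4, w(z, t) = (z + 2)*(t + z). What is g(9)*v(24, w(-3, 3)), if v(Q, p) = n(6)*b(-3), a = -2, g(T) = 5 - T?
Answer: -144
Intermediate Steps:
w(z, t) = (2 + z)*(t + z)
n(m) = 6 (n(m) = -6 + 3*4 = -6 + 12 = 6)
b(C) = -2*C
v(Q, p) = 36 (v(Q, p) = 6*(-2*(-3)) = 6*6 = 36)
g(9)*v(24, w(-3, 3)) = (5 - 1*9)*36 = (5 - 9)*36 = -4*36 = -144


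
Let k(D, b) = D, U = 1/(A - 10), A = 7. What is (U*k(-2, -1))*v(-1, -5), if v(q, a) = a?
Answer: -10/3 ≈ -3.3333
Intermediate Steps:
U = -⅓ (U = 1/(7 - 10) = 1/(-3) = -⅓ ≈ -0.33333)
(U*k(-2, -1))*v(-1, -5) = -⅓*(-2)*(-5) = (⅔)*(-5) = -10/3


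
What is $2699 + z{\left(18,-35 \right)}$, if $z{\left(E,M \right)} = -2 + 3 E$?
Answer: $2751$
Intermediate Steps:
$2699 + z{\left(18,-35 \right)} = 2699 + \left(-2 + 3 \cdot 18\right) = 2699 + \left(-2 + 54\right) = 2699 + 52 = 2751$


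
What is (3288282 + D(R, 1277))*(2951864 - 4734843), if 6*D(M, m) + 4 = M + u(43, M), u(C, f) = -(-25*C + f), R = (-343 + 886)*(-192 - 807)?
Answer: -11726512027659/2 ≈ -5.8633e+12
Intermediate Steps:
R = -542457 (R = 543*(-999) = -542457)
u(C, f) = -f + 25*C (u(C, f) = -(f - 25*C) = -f + 25*C)
D(M, m) = 357/2 (D(M, m) = -⅔ + (M + (-M + 25*43))/6 = -⅔ + (M + (-M + 1075))/6 = -⅔ + (M + (1075 - M))/6 = -⅔ + (⅙)*1075 = -⅔ + 1075/6 = 357/2)
(3288282 + D(R, 1277))*(2951864 - 4734843) = (3288282 + 357/2)*(2951864 - 4734843) = (6576921/2)*(-1782979) = -11726512027659/2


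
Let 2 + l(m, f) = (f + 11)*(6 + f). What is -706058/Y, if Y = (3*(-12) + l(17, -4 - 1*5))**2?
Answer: -353029/968 ≈ -364.70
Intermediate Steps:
l(m, f) = -2 + (6 + f)*(11 + f) (l(m, f) = -2 + (f + 11)*(6 + f) = -2 + (11 + f)*(6 + f) = -2 + (6 + f)*(11 + f))
Y = 1936 (Y = (3*(-12) + (64 + (-4 - 1*5)**2 + 17*(-4 - 1*5)))**2 = (-36 + (64 + (-4 - 5)**2 + 17*(-4 - 5)))**2 = (-36 + (64 + (-9)**2 + 17*(-9)))**2 = (-36 + (64 + 81 - 153))**2 = (-36 - 8)**2 = (-44)**2 = 1936)
-706058/Y = -706058/1936 = -706058*1/1936 = -353029/968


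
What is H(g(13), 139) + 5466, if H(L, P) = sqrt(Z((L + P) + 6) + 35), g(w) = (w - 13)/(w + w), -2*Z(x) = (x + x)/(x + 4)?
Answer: 5466 + 13*sqrt(4470)/149 ≈ 5471.8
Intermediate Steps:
Z(x) = -x/(4 + x) (Z(x) = -(x + x)/(2*(x + 4)) = -2*x/(2*(4 + x)) = -x/(4 + x))
g(w) = (-13 + w)/(2*w) (g(w) = (-13 + w)/((2*w)) = (-13 + w)*(1/(2*w)) = (-13 + w)/(2*w))
H(L, P) = sqrt(35 - (6 + L + P)/(10 + L + P)) (H(L, P) = sqrt(-((L + P) + 6)/(4 + ((L + P) + 6)) + 35) = sqrt(-(6 + L + P)/(4 + (6 + L + P)) + 35) = sqrt(-(6 + L + P)/(10 + L + P) + 35) = sqrt(35 - (6 + L + P)/(10 + L + P)))
H(g(13), 139) + 5466 = sqrt(2)*sqrt((172 + 17*((1/2)*(-13 + 13)/13) + 17*139)/(10 + (1/2)*(-13 + 13)/13 + 139)) + 5466 = sqrt(2)*sqrt((172 + 17*((1/2)*(1/13)*0) + 2363)/(10 + (1/2)*(1/13)*0 + 139)) + 5466 = sqrt(2)*sqrt((172 + 17*0 + 2363)/(10 + 0 + 139)) + 5466 = sqrt(2)*sqrt((172 + 0 + 2363)/149) + 5466 = sqrt(2)*sqrt((1/149)*2535) + 5466 = sqrt(2)*sqrt(2535/149) + 5466 = sqrt(2)*(13*sqrt(2235)/149) + 5466 = 13*sqrt(4470)/149 + 5466 = 5466 + 13*sqrt(4470)/149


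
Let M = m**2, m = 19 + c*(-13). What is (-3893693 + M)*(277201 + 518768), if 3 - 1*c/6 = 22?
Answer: -1305939970548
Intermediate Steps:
c = -114 (c = 18 - 6*22 = 18 - 132 = -114)
m = 1501 (m = 19 - 114*(-13) = 19 + 1482 = 1501)
M = 2253001 (M = 1501**2 = 2253001)
(-3893693 + M)*(277201 + 518768) = (-3893693 + 2253001)*(277201 + 518768) = -1640692*795969 = -1305939970548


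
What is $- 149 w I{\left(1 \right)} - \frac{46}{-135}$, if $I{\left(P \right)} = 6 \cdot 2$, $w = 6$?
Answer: $- \frac{1448234}{135} \approx -10728.0$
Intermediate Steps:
$I{\left(P \right)} = 12$
$- 149 w I{\left(1 \right)} - \frac{46}{-135} = - 149 \cdot 6 \cdot 12 - \frac{46}{-135} = \left(-149\right) 72 - - \frac{46}{135} = -10728 + \frac{46}{135} = - \frac{1448234}{135}$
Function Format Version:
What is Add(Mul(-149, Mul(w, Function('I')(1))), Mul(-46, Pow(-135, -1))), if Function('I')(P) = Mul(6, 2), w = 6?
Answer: Rational(-1448234, 135) ≈ -10728.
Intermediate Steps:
Function('I')(P) = 12
Add(Mul(-149, Mul(w, Function('I')(1))), Mul(-46, Pow(-135, -1))) = Add(Mul(-149, Mul(6, 12)), Mul(-46, Pow(-135, -1))) = Add(Mul(-149, 72), Mul(-46, Rational(-1, 135))) = Add(-10728, Rational(46, 135)) = Rational(-1448234, 135)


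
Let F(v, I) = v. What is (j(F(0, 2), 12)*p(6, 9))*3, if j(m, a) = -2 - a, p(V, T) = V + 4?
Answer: -420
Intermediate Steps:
p(V, T) = 4 + V
(j(F(0, 2), 12)*p(6, 9))*3 = ((-2 - 1*12)*(4 + 6))*3 = ((-2 - 12)*10)*3 = -14*10*3 = -140*3 = -420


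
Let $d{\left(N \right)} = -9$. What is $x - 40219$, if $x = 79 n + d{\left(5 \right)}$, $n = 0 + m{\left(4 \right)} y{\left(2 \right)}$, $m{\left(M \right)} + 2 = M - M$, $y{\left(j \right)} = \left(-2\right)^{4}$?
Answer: $-42756$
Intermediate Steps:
$y{\left(j \right)} = 16$
$m{\left(M \right)} = -2$ ($m{\left(M \right)} = -2 + \left(M - M\right) = -2 + 0 = -2$)
$n = -32$ ($n = 0 - 32 = -32$)
$x = -2537$ ($x = 79 \left(-32\right) - 9 = -2528 - 9 = -2537$)
$x - 40219 = -2537 - 40219 = -42756$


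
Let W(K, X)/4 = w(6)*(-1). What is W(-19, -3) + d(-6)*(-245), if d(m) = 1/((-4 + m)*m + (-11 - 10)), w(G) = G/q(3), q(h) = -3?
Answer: 67/39 ≈ 1.7179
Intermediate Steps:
w(G) = -G/3 (w(G) = G/(-3) = G*(-1/3) = -G/3)
W(K, X) = 8 (W(K, X) = 4*(-1/3*6*(-1)) = 4*(-2*(-1)) = 4*2 = 8)
d(m) = 1/(-21 + m*(-4 + m)) (d(m) = 1/(m*(-4 + m) - 21) = 1/(-21 + m*(-4 + m)))
W(-19, -3) + d(-6)*(-245) = 8 - 245/(-21 + (-6)**2 - 4*(-6)) = 8 - 245/(-21 + 36 + 24) = 8 - 245/39 = 67/39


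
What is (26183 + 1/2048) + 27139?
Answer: 109203457/2048 ≈ 53322.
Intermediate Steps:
(26183 + 1/2048) + 27139 = 53622785/2048 + 27139 = 109203457/2048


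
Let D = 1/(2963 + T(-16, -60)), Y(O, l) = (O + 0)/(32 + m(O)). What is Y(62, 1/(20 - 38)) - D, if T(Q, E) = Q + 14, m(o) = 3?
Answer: 26221/14805 ≈ 1.7711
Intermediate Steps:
T(Q, E) = 14 + Q
Y(O, l) = O/35 (Y(O, l) = (O + 0)/(32 + 3) = O/35)
D = 1/2961 (D = 1/(2963 + (14 - 16)) = 1/(2963 - 2) = 1/2961 ≈ 0.00033772)
Y(62, 1/(20 - 38)) - D = (1/35)*62 - 1*1/2961 = 62/35 - 1/2961 = 26221/14805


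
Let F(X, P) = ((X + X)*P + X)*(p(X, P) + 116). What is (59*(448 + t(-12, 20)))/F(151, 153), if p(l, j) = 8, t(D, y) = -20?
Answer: 6313/1437067 ≈ 0.0043930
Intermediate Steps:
F(X, P) = 124*X + 248*P*X (F(X, P) = ((X + X)*P + X)*(8 + 116) = ((2*X)*P + X)*124 = (2*P*X + X)*124 = (X + 2*P*X)*124 = 124*X + 248*P*X)
(59*(448 + t(-12, 20)))/F(151, 153) = (59*(448 - 20))/((124*151*(1 + 2*153))) = (59*428)/((124*151*(1 + 306))) = 25252/((124*151*307)) = 25252/5748268 = 25252*(1/5748268) = 6313/1437067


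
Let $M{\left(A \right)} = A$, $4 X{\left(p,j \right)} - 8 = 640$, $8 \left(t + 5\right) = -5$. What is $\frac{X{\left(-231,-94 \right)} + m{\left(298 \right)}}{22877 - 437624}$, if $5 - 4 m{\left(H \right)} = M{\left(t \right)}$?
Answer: $- \frac{5269}{13271904} \approx -0.000397$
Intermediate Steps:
$t = - \frac{45}{8}$ ($t = -5 + \frac{1}{8} \left(-5\right) = -5 - \frac{5}{8} = - \frac{45}{8} \approx -5.625$)
$X{\left(p,j \right)} = 162$ ($X{\left(p,j \right)} = 2 + \frac{1}{4} \cdot 640 = 2 + 160 = 162$)
$m{\left(H \right)} = \frac{85}{32}$ ($m{\left(H \right)} = \frac{5}{4} - - \frac{45}{32} = \frac{5}{4} + \frac{45}{32} = \frac{85}{32}$)
$\frac{X{\left(-231,-94 \right)} + m{\left(298 \right)}}{22877 - 437624} = \frac{162 + \frac{85}{32}}{22877 - 437624} = \frac{5269}{32 \left(-414747\right)} = \frac{5269}{32} \left(- \frac{1}{414747}\right) = - \frac{5269}{13271904}$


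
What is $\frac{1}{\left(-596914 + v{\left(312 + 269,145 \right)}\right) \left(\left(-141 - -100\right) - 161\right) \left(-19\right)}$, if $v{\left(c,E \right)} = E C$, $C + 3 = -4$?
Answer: $- \frac{1}{2294851502} \approx -4.3576 \cdot 10^{-10}$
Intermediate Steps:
$C = -7$ ($C = -3 - 4 = -7$)
$v{\left(c,E \right)} = - 7 E$ ($v{\left(c,E \right)} = E \left(-7\right) = - 7 E$)
$\frac{1}{\left(-596914 + v{\left(312 + 269,145 \right)}\right) \left(\left(-141 - -100\right) - 161\right) \left(-19\right)} = \frac{1}{\left(-596914 - 1015\right) \left(\left(-141 - -100\right) - 161\right) \left(-19\right)} = \frac{1}{\left(-596914 - 1015\right) \left(\left(-141 + 100\right) - 161\right) \left(-19\right)} = \frac{1}{\left(-597929\right) \left(-41 - 161\right) \left(-19\right)} = - \frac{1}{597929 \left(\left(-202\right) \left(-19\right)\right)} = - \frac{1}{597929 \cdot 3838} = \left(- \frac{1}{597929}\right) \frac{1}{3838} = - \frac{1}{2294851502}$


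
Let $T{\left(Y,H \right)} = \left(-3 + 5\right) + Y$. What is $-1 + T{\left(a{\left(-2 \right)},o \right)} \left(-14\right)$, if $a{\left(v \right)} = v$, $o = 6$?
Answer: $-1$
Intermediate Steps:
$T{\left(Y,H \right)} = 2 + Y$
$-1 + T{\left(a{\left(-2 \right)},o \right)} \left(-14\right) = -1 + \left(2 - 2\right) \left(-14\right) = -1 + 0 \left(-14\right) = -1 + 0 = -1$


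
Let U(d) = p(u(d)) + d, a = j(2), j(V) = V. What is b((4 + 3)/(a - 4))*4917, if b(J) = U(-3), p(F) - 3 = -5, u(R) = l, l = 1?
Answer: -24585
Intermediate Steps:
u(R) = 1
p(F) = -2 (p(F) = 3 - 5 = -2)
a = 2
U(d) = -2 + d
b(J) = -5 (b(J) = -2 - 3 = -5)
b((4 + 3)/(a - 4))*4917 = -5*4917 = -24585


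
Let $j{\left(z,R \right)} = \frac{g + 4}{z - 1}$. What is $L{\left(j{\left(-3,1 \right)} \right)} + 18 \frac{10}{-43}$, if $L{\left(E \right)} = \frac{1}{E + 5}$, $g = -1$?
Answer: $- \frac{2888}{731} \approx -3.9508$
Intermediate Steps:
$j{\left(z,R \right)} = \frac{3}{-1 + z}$ ($j{\left(z,R \right)} = \frac{-1 + 4}{z - 1} = \frac{3}{-1 + z}$)
$L{\left(E \right)} = \frac{1}{5 + E}$
$L{\left(j{\left(-3,1 \right)} \right)} + 18 \frac{10}{-43} = \frac{1}{5 + \frac{3}{-1 - 3}} + 18 \frac{10}{-43} = \frac{1}{5 + \frac{3}{-4}} + 18 \cdot 10 \left(- \frac{1}{43}\right) = \frac{1}{5 + 3 \left(- \frac{1}{4}\right)} + 18 \left(- \frac{10}{43}\right) = \frac{1}{5 - \frac{3}{4}} - \frac{180}{43} = \frac{1}{\frac{17}{4}} - \frac{180}{43} = \frac{4}{17} - \frac{180}{43} = - \frac{2888}{731}$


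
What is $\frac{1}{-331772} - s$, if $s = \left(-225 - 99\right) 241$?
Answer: $\frac{25906084847}{331772} \approx 78084.0$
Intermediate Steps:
$s = -78084$ ($s = \left(-324\right) 241 = -78084$)
$\frac{1}{-331772} - s = \frac{1}{-331772} - -78084 = - \frac{1}{331772} + 78084 = \frac{25906084847}{331772}$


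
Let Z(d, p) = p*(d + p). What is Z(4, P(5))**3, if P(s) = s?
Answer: 91125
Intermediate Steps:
Z(4, P(5))**3 = (5*(4 + 5))**3 = (5*9)**3 = 45**3 = 91125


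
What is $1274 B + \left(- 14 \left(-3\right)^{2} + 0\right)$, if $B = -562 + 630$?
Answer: $86506$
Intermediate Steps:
$B = 68$
$1274 B + \left(- 14 \left(-3\right)^{2} + 0\right) = 1274 \cdot 68 + \left(- 14 \left(-3\right)^{2} + 0\right) = 86632 + \left(\left(-14\right) 9 + 0\right) = 86632 + \left(-126 + 0\right) = 86632 - 126 = 86506$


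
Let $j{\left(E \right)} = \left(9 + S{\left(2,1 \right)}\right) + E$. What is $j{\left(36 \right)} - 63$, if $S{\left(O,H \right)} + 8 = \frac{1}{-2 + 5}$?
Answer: $- \frac{77}{3} \approx -25.667$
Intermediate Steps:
$S{\left(O,H \right)} = - \frac{23}{3}$ ($S{\left(O,H \right)} = -8 + \frac{1}{-2 + 5} = -8 + \frac{1}{3} = - \frac{23}{3}$)
$j{\left(E \right)} = \frac{4}{3} + E$ ($j{\left(E \right)} = \left(9 - \frac{23}{3}\right) + E = \frac{4}{3} + E$)
$j{\left(36 \right)} - 63 = \left(\frac{4}{3} + 36\right) - 63 = \frac{112}{3} - 63 = - \frac{77}{3}$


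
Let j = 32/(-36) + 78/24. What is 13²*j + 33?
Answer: 15553/36 ≈ 432.03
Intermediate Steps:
j = 85/36 (j = 32*(-1/36) + 78*(1/24) = -8/9 + 13/4 = 85/36 ≈ 2.3611)
13²*j + 33 = 13²*(85/36) + 33 = 169*(85/36) + 33 = 14365/36 + 33 = 15553/36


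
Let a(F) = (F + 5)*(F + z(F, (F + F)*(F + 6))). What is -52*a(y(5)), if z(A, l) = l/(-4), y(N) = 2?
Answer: 2184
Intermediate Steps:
z(A, l) = -l/4 (z(A, l) = l*(-1/4) = -l/4)
a(F) = (5 + F)*(F - F*(6 + F)/2) (a(F) = (F + 5)*(F - (F + F)*(F + 6)/4) = (5 + F)*(F - 2*F*(6 + F)/4) = (5 + F)*(F - F*(6 + F)/2))
-52*a(y(5)) = -26*2*(-20 - 1*2**2 - 9*2) = -26*2*(-20 - 1*4 - 18) = -26*2*(-20 - 4 - 18) = -26*2*(-42) = -52*(-42) = 2184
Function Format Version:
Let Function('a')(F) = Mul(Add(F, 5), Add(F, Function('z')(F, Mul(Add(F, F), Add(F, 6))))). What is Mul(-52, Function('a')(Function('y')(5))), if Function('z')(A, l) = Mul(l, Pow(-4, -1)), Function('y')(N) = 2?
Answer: 2184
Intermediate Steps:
Function('z')(A, l) = Mul(Rational(-1, 4), l) (Function('z')(A, l) = Mul(l, Rational(-1, 4)) = Mul(Rational(-1, 4), l))
Function('a')(F) = Mul(Add(5, F), Add(F, Mul(Rational(-1, 2), F, Add(6, F)))) (Function('a')(F) = Mul(Add(F, 5), Add(F, Mul(Rational(-1, 4), Mul(Add(F, F), Add(F, 6))))) = Mul(Add(5, F), Add(F, Mul(Rational(-1, 4), Mul(Mul(2, F), Add(6, F))))) = Mul(Add(5, F), Add(F, Mul(Rational(-1, 4), Mul(2, F, Add(6, F))))) = Mul(Add(5, F), Add(F, Mul(Rational(-1, 2), F, Add(6, F)))))
Mul(-52, Function('a')(Function('y')(5))) = Mul(-52, Mul(Rational(1, 2), 2, Add(-20, Mul(-1, Pow(2, 2)), Mul(-9, 2)))) = Mul(-52, Mul(Rational(1, 2), 2, Add(-20, Mul(-1, 4), -18))) = Mul(-52, Mul(Rational(1, 2), 2, Add(-20, -4, -18))) = Mul(-52, Mul(Rational(1, 2), 2, -42)) = Mul(-52, -42) = 2184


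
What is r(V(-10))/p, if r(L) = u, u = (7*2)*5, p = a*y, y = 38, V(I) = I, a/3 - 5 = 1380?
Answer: 7/15789 ≈ 0.00044335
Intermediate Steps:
a = 4155 (a = 15 + 3*1380 = 15 + 4140 = 4155)
p = 157890 (p = 4155*38 = 157890)
u = 70 (u = 14*5 = 70)
r(L) = 70
r(V(-10))/p = 70/157890 = 70*(1/157890) = 7/15789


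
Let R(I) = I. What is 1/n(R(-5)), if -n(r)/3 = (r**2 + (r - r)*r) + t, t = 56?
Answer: -1/243 ≈ -0.0041152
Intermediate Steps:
n(r) = -168 - 3*r**2 (n(r) = -3*((r**2 + (r - r)*r) + 56) = -3*((r**2 + 0*r) + 56) = -3*((r**2 + 0) + 56) = -3*(r**2 + 56) = -3*(56 + r**2) = -168 - 3*r**2)
1/n(R(-5)) = 1/(-168 - 3*(-5)**2) = 1/(-168 - 3*25) = 1/(-168 - 75) = 1/(-243) = -1/243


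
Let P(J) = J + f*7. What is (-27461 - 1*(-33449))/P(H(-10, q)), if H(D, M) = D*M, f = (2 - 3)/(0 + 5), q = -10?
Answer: 29940/493 ≈ 60.730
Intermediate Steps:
f = -⅕ (f = -1/5 = -1*⅕ = -⅕ ≈ -0.20000)
P(J) = -7/5 + J (P(J) = J - ⅕*7 = J - 7/5 = -7/5 + J)
(-27461 - 1*(-33449))/P(H(-10, q)) = (-27461 - 1*(-33449))/(-7/5 - 10*(-10)) = (-27461 + 33449)/(-7/5 + 100) = 5988/(493/5) = 5988*(5/493) = 29940/493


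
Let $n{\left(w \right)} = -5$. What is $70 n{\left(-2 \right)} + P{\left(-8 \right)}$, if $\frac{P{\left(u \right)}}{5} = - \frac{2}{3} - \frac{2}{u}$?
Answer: $- \frac{4225}{12} \approx -352.08$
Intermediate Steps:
$P{\left(u \right)} = - \frac{10}{3} - \frac{10}{u}$ ($P{\left(u \right)} = 5 \left(- \frac{2}{3} - \frac{2}{u}\right) = - \frac{10}{3} - \frac{10}{u}$)
$70 n{\left(-2 \right)} + P{\left(-8 \right)} = 70 \left(-5\right) - \left(\frac{10}{3} + \frac{10}{-8}\right) = -350 - \frac{25}{12} = - \frac{4225}{12}$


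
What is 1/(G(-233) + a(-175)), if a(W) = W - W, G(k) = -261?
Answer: -1/261 ≈ -0.0038314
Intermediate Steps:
a(W) = 0
1/(G(-233) + a(-175)) = 1/(-261 + 0) = 1/(-261) = -1/261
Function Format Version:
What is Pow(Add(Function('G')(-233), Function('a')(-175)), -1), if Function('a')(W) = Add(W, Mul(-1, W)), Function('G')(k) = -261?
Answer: Rational(-1, 261) ≈ -0.0038314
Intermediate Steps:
Function('a')(W) = 0
Pow(Add(Function('G')(-233), Function('a')(-175)), -1) = Pow(Add(-261, 0), -1) = Pow(-261, -1) = Rational(-1, 261)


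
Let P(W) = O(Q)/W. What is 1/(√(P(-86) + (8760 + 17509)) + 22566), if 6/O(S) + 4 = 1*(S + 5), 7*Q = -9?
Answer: 1940676/43791035461 - √194287330/43791035461 ≈ 4.3998e-5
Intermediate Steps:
Q = -9/7 (Q = (⅐)*(-9) = -9/7 ≈ -1.2857)
O(S) = 6/(1 + S) (O(S) = 6/(-4 + 1*(S + 5)) = 6/(-4 + 1*(5 + S)) = 6/(-4 + (5 + S)) = 6/(1 + S))
P(W) = -21/W (P(W) = (6/(1 - 9/7))/W = (6/(-2/7))/W = (6*(-7/2))/W = -21/W)
1/(√(P(-86) + (8760 + 17509)) + 22566) = 1/(√(-21/(-86) + (8760 + 17509)) + 22566) = 1/(√(-21*(-1/86) + 26269) + 22566) = 1/(√(21/86 + 26269) + 22566) = 1/(√(2259155/86) + 22566) = 1/(√194287330/86 + 22566) = 1/(22566 + √194287330/86)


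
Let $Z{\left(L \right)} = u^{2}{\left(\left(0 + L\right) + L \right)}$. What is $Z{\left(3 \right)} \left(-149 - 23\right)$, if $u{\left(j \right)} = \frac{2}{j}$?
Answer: $- \frac{172}{9} \approx -19.111$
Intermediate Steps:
$Z{\left(L \right)} = \frac{1}{L^{2}}$ ($Z{\left(L \right)} = \left(\frac{2}{\left(0 + L\right) + L}\right)^{2} = \left(\frac{2}{L + L}\right)^{2} = \left(\frac{2}{2 L}\right)^{2} = \left(2 \frac{1}{2 L}\right)^{2} = \left(\frac{1}{L}\right)^{2} = \frac{1}{L^{2}}$)
$Z{\left(3 \right)} \left(-149 - 23\right) = \frac{-149 - 23}{9} = \frac{1}{9} \left(-172\right) = - \frac{172}{9}$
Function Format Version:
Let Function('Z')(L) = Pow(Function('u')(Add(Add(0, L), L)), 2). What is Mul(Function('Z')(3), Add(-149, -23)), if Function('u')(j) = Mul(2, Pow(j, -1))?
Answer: Rational(-172, 9) ≈ -19.111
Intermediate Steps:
Function('Z')(L) = Pow(L, -2) (Function('Z')(L) = Pow(Mul(2, Pow(Add(Add(0, L), L), -1)), 2) = Pow(Mul(2, Pow(Add(L, L), -1)), 2) = Pow(Mul(2, Pow(Mul(2, L), -1)), 2) = Pow(Mul(2, Mul(Rational(1, 2), Pow(L, -1))), 2) = Pow(Pow(L, -1), 2) = Pow(L, -2))
Mul(Function('Z')(3), Add(-149, -23)) = Mul(Pow(3, -2), Add(-149, -23)) = Mul(Rational(1, 9), -172) = Rational(-172, 9)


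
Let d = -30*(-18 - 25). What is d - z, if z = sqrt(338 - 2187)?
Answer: 1290 - 43*I ≈ 1290.0 - 43.0*I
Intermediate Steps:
d = 1290 (d = -30*(-43) = 1290)
z = 43*I (z = sqrt(-1849) = 43*I ≈ 43.0*I)
d - z = 1290 - 43*I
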